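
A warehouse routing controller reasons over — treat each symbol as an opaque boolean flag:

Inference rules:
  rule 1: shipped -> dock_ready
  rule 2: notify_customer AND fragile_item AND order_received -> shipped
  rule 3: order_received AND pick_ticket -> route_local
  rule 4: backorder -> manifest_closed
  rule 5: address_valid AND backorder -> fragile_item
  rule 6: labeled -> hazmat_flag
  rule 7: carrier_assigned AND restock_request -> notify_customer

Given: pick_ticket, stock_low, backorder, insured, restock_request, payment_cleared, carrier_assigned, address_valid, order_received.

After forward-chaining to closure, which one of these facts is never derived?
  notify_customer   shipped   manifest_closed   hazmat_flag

Round 1 fires rule 3, rule 4, rule 5, rule 7, giving route_local, manifest_closed, fragile_item, notify_customer.
Round 2 fires rule 2, giving shipped.
Round 3 fires rule 1, giving dock_ready.
Derived: notify_customer (round 1), manifest_closed (round 1), shipped (round 2). hazmat_flag never appears in any round.

hazmat_flag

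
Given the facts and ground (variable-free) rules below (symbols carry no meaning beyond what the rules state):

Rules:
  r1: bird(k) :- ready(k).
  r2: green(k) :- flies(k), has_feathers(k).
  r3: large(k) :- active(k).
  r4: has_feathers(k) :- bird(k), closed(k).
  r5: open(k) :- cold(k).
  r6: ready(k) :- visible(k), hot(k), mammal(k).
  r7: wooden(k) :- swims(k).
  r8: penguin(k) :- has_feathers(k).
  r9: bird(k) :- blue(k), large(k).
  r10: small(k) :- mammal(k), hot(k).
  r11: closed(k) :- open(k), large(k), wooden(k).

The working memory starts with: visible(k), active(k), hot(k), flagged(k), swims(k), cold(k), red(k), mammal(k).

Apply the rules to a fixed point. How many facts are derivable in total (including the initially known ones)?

17

Round 1: r3 [large(k) :- active(k).]; r5 [open(k) :- cold(k).]; r6 [ready(k) :- visible(k), hot(k), mammal(k).]; r7 [wooden(k) :- swims(k).]; r10 [small(k) :- mammal(k), hot(k).]. Adds large(k), open(k), ready(k), wooden(k), small(k).
Round 2: r1 [bird(k) :- ready(k).]; r11 [closed(k) :- open(k), large(k), wooden(k).]. Adds bird(k), closed(k).
Round 3: r4 [has_feathers(k) :- bird(k), closed(k).]. Adds has_feathers(k).
Round 4: r8 [penguin(k) :- has_feathers(k).]. Adds penguin(k).
Closure: {active(k), bird(k), closed(k), cold(k), flagged(k), has_feathers(k), hot(k), large(k), mammal(k), open(k), penguin(k), ready(k), red(k), small(k), swims(k), visible(k), wooden(k)} — 17 facts.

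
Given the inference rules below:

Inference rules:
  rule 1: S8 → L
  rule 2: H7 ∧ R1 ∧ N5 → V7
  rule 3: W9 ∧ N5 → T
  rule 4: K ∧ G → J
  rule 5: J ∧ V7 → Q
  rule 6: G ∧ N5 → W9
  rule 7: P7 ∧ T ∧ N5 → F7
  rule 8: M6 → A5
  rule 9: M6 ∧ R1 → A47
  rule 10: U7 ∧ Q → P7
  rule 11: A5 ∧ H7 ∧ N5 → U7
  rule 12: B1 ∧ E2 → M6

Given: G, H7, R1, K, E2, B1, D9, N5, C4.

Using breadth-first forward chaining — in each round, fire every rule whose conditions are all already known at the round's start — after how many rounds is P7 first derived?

Round 1: rule 2 [H7 ∧ R1 ∧ N5 → V7]; rule 4 [K ∧ G → J]; rule 6 [G ∧ N5 → W9]; rule 12 [B1 ∧ E2 → M6]. Adds V7, J, W9, M6.
Round 2: rule 3 [W9 ∧ N5 → T]; rule 5 [J ∧ V7 → Q]; rule 8 [M6 → A5]; rule 9 [M6 ∧ R1 → A47]. Adds T, Q, A5, A47.
Round 3: rule 11 [A5 ∧ H7 ∧ N5 → U7]. Adds U7.
Round 4: rule 10 [U7 ∧ Q → P7]. Adds P7.
P7 first appears in round 4.

4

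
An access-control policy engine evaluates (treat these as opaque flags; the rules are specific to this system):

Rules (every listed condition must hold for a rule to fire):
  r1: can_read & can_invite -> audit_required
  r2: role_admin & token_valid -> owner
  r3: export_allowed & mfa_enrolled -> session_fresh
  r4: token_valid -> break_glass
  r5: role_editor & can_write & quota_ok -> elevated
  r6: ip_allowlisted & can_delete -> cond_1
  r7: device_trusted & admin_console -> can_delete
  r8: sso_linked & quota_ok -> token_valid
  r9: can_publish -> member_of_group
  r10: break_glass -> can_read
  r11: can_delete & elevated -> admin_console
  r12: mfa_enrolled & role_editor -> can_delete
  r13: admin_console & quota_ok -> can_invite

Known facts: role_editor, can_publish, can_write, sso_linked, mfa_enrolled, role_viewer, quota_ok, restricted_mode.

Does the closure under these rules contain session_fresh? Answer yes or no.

no

Round 1: r5 [role_editor & can_write & quota_ok -> elevated]; r8 [sso_linked & quota_ok -> token_valid]; r9 [can_publish -> member_of_group]; r12 [mfa_enrolled & role_editor -> can_delete]. Adds elevated, token_valid, member_of_group, can_delete.
Round 2: r4 [token_valid -> break_glass]; r11 [can_delete & elevated -> admin_console]. Adds break_glass, admin_console.
Round 3: r10 [break_glass -> can_read]; r13 [admin_console & quota_ok -> can_invite]. Adds can_read, can_invite.
Round 4: r1 [can_read & can_invite -> audit_required]. Adds audit_required.
Fixed point reached. session_fresh is concluded only by r3; r3 needs export_allowed (never derived).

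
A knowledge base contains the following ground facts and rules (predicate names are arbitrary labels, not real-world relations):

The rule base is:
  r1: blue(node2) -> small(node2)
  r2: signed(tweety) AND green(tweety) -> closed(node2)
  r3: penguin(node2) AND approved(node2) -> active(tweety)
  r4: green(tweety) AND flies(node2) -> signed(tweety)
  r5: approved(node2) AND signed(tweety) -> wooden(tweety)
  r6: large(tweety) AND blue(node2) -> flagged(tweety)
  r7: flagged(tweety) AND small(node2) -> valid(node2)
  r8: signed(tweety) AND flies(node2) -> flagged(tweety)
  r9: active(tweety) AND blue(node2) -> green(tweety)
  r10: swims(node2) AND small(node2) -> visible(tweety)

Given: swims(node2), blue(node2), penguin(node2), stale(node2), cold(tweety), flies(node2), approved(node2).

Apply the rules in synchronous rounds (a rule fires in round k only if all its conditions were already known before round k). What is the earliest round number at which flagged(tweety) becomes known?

4

Round 1: r1 [blue(node2) -> small(node2)]; r3 [penguin(node2) AND approved(node2) -> active(tweety)]. New: small(node2), active(tweety).
Round 2: r9 [active(tweety) AND blue(node2) -> green(tweety)]; r10 [swims(node2) AND small(node2) -> visible(tweety)]. New: green(tweety), visible(tweety).
Round 3: r4 [green(tweety) AND flies(node2) -> signed(tweety)]. New: signed(tweety).
Round 4: r2 [signed(tweety) AND green(tweety) -> closed(node2)]; r5 [approved(node2) AND signed(tweety) -> wooden(tweety)]; r8 [signed(tweety) AND flies(node2) -> flagged(tweety)]. New: closed(node2), wooden(tweety), flagged(tweety).
flagged(tweety) first appears in round 4.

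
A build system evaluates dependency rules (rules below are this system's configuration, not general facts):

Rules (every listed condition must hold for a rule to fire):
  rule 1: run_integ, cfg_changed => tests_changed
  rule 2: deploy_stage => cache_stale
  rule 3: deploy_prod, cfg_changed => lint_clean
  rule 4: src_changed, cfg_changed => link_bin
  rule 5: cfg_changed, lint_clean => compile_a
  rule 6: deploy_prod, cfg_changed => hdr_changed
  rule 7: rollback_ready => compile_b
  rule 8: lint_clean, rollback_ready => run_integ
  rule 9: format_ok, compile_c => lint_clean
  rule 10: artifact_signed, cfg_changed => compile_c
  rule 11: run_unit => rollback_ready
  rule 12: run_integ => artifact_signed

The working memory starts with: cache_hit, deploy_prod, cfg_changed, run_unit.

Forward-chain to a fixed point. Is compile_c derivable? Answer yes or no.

yes

Round 1 — rule 3, rule 6, rule 11, derive lint_clean, hdr_changed, rollback_ready.
Round 2 — rule 5, rule 7, rule 8, derive compile_a, compile_b, run_integ.
Round 3 — rule 1, rule 12, derive tests_changed, artifact_signed.
Round 4 — rule 10, derive compile_c.
compile_c appears in round 4, so it is derivable.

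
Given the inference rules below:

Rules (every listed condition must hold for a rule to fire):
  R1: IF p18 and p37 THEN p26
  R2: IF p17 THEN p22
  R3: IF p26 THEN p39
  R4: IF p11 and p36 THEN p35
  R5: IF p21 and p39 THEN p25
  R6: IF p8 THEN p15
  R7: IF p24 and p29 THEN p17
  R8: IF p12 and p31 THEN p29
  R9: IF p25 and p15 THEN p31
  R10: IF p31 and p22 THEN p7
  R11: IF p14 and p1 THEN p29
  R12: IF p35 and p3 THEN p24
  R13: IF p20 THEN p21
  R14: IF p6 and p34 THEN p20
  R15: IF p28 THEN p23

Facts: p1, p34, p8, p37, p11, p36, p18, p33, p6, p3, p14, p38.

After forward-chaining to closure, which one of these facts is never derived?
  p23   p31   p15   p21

p23

[1] R1 [IF p18 and p37 THEN p26]; R4 [IF p11 and p36 THEN p35]; R6 [IF p8 THEN p15]; R11 [IF p14 and p1 THEN p29]; R14 [IF p6 and p34 THEN p20]. ⇒ new: p26, p35, p15, p29, p20.
[2] R3 [IF p26 THEN p39]; R12 [IF p35 and p3 THEN p24]; R13 [IF p20 THEN p21]. ⇒ new: p39, p24, p21.
[3] R5 [IF p21 and p39 THEN p25]; R7 [IF p24 and p29 THEN p17]. ⇒ new: p25, p17.
[4] R2 [IF p17 THEN p22]; R9 [IF p25 and p15 THEN p31]. ⇒ new: p22, p31.
[5] R10 [IF p31 and p22 THEN p7]. ⇒ new: p7.
Derived: p15 (round 1), p21 (round 2), p31 (round 4). p23 never appears in any round.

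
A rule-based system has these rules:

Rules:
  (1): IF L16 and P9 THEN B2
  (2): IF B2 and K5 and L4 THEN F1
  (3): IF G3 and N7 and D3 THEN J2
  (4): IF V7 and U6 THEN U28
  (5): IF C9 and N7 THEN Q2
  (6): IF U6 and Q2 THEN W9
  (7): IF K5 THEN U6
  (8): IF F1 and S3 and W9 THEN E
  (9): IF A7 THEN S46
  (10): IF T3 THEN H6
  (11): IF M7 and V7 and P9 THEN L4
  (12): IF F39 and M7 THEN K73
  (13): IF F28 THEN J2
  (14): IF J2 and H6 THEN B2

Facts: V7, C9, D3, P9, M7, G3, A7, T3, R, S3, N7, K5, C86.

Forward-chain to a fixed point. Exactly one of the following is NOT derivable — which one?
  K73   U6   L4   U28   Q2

K73

Round 1 — (3), (5), (7), (9), (10), (11), derive J2, Q2, U6, S46, H6, L4.
Round 2 — (4), (6), (14), derive U28, W9, B2.
Round 3 — (2), derive F1.
Round 4 — (8), derive E.
Derived: U6 (round 1), L4 (round 1), U28 (round 2), Q2 (round 1). K73 never appears in any round.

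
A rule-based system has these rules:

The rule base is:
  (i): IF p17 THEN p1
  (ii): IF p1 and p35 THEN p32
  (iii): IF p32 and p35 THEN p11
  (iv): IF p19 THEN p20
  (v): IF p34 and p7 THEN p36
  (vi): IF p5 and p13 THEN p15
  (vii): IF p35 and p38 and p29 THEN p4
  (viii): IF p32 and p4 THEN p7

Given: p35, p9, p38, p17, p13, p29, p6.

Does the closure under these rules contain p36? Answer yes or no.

no

[1] (i) [IF p17 THEN p1]; (vii) [IF p35 and p38 and p29 THEN p4]. ⇒ new: p1, p4.
[2] (ii) [IF p1 and p35 THEN p32]. ⇒ new: p32.
[3] (iii) [IF p32 and p35 THEN p11]; (viii) [IF p32 and p4 THEN p7]. ⇒ new: p11, p7.
Fixed point reached. p36 is concluded only by (v); (v) needs p34 (never derived).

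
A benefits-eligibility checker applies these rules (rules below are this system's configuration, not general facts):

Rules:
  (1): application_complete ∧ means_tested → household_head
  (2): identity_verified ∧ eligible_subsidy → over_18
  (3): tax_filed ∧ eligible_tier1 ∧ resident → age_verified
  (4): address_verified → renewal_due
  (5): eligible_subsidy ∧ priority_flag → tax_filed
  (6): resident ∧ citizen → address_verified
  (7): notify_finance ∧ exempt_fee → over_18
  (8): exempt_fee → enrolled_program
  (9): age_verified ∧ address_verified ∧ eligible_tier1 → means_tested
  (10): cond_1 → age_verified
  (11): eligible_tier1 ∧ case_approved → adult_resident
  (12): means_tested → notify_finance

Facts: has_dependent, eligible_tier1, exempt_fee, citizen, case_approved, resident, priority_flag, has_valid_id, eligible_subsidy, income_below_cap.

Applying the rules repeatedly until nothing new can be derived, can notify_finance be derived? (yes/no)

Round 1: (5) [eligible_subsidy ∧ priority_flag → tax_filed]; (6) [resident ∧ citizen → address_verified]; (8) [exempt_fee → enrolled_program]; (11) [eligible_tier1 ∧ case_approved → adult_resident]. New: tax_filed, address_verified, enrolled_program, adult_resident.
Round 2: (3) [tax_filed ∧ eligible_tier1 ∧ resident → age_verified]; (4) [address_verified → renewal_due]. New: age_verified, renewal_due.
Round 3: (9) [age_verified ∧ address_verified ∧ eligible_tier1 → means_tested]. New: means_tested.
Round 4: (12) [means_tested → notify_finance]. New: notify_finance.
Round 5: (7) [notify_finance ∧ exempt_fee → over_18]. New: over_18.
notify_finance appears in round 4, so it is derivable.

yes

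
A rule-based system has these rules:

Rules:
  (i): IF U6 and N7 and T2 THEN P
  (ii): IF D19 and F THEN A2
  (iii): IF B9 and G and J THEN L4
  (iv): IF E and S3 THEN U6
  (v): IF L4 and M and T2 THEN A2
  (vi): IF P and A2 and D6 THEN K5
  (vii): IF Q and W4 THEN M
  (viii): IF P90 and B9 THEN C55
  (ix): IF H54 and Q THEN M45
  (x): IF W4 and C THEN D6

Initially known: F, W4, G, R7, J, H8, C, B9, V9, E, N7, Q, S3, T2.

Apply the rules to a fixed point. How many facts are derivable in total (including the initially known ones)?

Round 1 fires (iii), (iv), (vii), (x), giving L4, U6, M, D6.
Round 2 fires (i), (v), giving P, A2.
Round 3 fires (vi), giving K5.
Closure: {A2, B9, C, D6, E, F, G, H8, J, K5, L4, M, N7, P, Q, R7, S3, T2, U6, V9, W4} — 21 facts.

21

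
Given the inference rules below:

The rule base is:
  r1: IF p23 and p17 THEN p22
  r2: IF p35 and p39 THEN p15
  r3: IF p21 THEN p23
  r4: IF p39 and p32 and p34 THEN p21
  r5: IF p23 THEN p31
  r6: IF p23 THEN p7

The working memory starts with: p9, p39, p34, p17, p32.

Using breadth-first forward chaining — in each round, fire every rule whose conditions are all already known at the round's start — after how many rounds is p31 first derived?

Round 1: r4 [IF p39 and p32 and p34 THEN p21]. New: p21.
Round 2: r3 [IF p21 THEN p23]. New: p23.
Round 3: r1 [IF p23 and p17 THEN p22]; r5 [IF p23 THEN p31]; r6 [IF p23 THEN p7]. New: p22, p31, p7.
p31 first appears in round 3.

3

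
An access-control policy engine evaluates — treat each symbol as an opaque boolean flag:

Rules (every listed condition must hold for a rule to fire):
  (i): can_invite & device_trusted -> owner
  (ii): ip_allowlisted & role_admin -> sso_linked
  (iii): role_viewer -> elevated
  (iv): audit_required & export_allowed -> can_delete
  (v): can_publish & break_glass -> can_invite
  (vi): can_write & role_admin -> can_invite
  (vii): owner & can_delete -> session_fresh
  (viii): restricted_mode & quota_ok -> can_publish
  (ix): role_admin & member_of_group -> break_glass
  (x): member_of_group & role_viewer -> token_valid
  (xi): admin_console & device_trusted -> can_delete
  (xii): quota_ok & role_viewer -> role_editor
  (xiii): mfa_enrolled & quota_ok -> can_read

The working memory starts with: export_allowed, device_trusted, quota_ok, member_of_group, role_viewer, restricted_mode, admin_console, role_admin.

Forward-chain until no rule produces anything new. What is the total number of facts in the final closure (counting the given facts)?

17

Round 1 — (iii), (viii), (ix), (x), (xi), (xii), derive elevated, can_publish, break_glass, token_valid, can_delete, role_editor.
Round 2 — (v), derive can_invite.
Round 3 — (i), derive owner.
Round 4 — (vii), derive session_fresh.
Closure: {admin_console, break_glass, can_delete, can_invite, can_publish, device_trusted, elevated, export_allowed, member_of_group, owner, quota_ok, restricted_mode, role_admin, role_editor, role_viewer, session_fresh, token_valid} — 17 facts.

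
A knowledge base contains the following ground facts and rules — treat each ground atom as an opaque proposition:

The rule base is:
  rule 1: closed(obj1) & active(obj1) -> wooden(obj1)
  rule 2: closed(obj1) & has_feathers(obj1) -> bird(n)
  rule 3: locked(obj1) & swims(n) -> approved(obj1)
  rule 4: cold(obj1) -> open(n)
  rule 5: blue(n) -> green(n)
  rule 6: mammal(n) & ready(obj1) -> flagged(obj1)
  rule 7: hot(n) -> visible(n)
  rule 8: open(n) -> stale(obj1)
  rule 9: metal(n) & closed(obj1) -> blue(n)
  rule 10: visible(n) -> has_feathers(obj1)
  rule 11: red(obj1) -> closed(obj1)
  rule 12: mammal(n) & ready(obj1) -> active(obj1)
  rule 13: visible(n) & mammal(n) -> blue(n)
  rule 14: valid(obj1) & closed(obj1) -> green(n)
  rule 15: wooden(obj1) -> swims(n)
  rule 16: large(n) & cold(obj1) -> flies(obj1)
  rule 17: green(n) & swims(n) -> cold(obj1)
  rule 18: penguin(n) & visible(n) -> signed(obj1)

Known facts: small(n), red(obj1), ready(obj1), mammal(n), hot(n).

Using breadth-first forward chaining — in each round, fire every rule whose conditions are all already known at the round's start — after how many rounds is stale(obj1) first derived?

Round 1: rule 6 [mammal(n) & ready(obj1) -> flagged(obj1)]; rule 7 [hot(n) -> visible(n)]; rule 11 [red(obj1) -> closed(obj1)]; rule 12 [mammal(n) & ready(obj1) -> active(obj1)]. New: flagged(obj1), visible(n), closed(obj1), active(obj1).
Round 2: rule 1 [closed(obj1) & active(obj1) -> wooden(obj1)]; rule 10 [visible(n) -> has_feathers(obj1)]; rule 13 [visible(n) & mammal(n) -> blue(n)]. New: wooden(obj1), has_feathers(obj1), blue(n).
Round 3: rule 2 [closed(obj1) & has_feathers(obj1) -> bird(n)]; rule 5 [blue(n) -> green(n)]; rule 15 [wooden(obj1) -> swims(n)]. New: bird(n), green(n), swims(n).
Round 4: rule 17 [green(n) & swims(n) -> cold(obj1)]. New: cold(obj1).
Round 5: rule 4 [cold(obj1) -> open(n)]. New: open(n).
Round 6: rule 8 [open(n) -> stale(obj1)]. New: stale(obj1).
stale(obj1) first appears in round 6.

6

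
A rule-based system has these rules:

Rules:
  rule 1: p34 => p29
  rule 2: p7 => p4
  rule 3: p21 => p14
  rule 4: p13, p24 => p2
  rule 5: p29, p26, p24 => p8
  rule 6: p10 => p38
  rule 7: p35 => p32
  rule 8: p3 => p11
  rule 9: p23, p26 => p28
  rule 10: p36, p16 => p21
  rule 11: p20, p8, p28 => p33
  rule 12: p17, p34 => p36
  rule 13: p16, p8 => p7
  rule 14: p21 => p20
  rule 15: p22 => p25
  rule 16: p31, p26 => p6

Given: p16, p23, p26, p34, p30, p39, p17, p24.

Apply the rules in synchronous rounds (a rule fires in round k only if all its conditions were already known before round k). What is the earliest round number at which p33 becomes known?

Round 1: rule 1 [p34 => p29]; rule 9 [p23, p26 => p28]; rule 12 [p17, p34 => p36]. Adds p29, p28, p36.
Round 2: rule 5 [p29, p26, p24 => p8]; rule 10 [p36, p16 => p21]. Adds p8, p21.
Round 3: rule 3 [p21 => p14]; rule 13 [p16, p8 => p7]; rule 14 [p21 => p20]. Adds p14, p7, p20.
Round 4: rule 2 [p7 => p4]; rule 11 [p20, p8, p28 => p33]. Adds p4, p33.
p33 first appears in round 4.

4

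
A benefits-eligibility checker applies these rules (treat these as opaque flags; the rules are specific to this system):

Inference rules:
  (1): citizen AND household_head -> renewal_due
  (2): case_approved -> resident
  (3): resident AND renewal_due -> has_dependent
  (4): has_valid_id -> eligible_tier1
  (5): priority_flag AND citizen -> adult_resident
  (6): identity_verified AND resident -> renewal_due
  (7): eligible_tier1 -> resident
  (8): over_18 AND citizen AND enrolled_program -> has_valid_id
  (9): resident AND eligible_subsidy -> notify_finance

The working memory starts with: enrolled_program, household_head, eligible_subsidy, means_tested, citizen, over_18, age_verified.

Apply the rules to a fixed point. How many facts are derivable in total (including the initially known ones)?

13

Round 1 — (1), (8), derive renewal_due, has_valid_id.
Round 2 — (4), derive eligible_tier1.
Round 3 — (7), derive resident.
Round 4 — (3), (9), derive has_dependent, notify_finance.
Closure: {age_verified, citizen, eligible_subsidy, eligible_tier1, enrolled_program, has_dependent, has_valid_id, household_head, means_tested, notify_finance, over_18, renewal_due, resident} — 13 facts.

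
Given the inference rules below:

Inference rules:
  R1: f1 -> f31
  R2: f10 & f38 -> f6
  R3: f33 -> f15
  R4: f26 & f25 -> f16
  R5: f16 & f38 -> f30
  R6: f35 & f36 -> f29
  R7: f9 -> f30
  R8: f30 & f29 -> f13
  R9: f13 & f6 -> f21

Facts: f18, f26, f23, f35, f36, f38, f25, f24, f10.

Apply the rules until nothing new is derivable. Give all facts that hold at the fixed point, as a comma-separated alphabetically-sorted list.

f10, f13, f16, f18, f21, f23, f24, f25, f26, f29, f30, f35, f36, f38, f6

Round 1: R2 [f10 & f38 -> f6]; R4 [f26 & f25 -> f16]; R6 [f35 & f36 -> f29]. New: f6, f16, f29.
Round 2: R5 [f16 & f38 -> f30]. New: f30.
Round 3: R8 [f30 & f29 -> f13]. New: f13.
Round 4: R9 [f13 & f6 -> f21]. New: f21.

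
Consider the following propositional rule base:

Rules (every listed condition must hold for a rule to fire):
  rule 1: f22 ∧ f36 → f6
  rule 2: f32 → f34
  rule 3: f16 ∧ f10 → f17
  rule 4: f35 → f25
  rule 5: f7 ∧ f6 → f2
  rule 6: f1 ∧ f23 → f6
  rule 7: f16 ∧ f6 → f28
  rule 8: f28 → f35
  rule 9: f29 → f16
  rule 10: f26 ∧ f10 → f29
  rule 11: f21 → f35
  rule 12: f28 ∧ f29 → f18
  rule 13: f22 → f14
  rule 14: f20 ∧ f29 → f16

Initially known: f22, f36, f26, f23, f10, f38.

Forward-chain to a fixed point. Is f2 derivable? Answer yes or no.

no

[1] rule 1 [f22 ∧ f36 → f6]; rule 10 [f26 ∧ f10 → f29]; rule 13 [f22 → f14]. ⇒ new: f6, f29, f14.
[2] rule 9 [f29 → f16]. ⇒ new: f16.
[3] rule 3 [f16 ∧ f10 → f17]; rule 7 [f16 ∧ f6 → f28]. ⇒ new: f17, f28.
[4] rule 8 [f28 → f35]; rule 12 [f28 ∧ f29 → f18]. ⇒ new: f35, f18.
[5] rule 4 [f35 → f25]. ⇒ new: f25.
Fixed point reached. f2 is concluded only by rule 5; rule 5 needs f7 (never derived).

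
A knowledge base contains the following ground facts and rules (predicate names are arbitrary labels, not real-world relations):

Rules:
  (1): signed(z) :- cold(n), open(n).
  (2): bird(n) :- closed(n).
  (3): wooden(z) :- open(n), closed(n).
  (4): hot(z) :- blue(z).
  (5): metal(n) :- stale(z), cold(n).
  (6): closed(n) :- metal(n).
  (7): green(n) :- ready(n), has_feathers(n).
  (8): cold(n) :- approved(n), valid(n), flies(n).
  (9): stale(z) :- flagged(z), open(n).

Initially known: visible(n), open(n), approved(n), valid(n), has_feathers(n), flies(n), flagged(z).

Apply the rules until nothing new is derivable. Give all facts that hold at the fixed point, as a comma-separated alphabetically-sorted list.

approved(n), bird(n), closed(n), cold(n), flagged(z), flies(n), has_feathers(n), metal(n), open(n), signed(z), stale(z), valid(n), visible(n), wooden(z)

Round 1 — (8), (9), derive cold(n), stale(z).
Round 2 — (1), (5), derive signed(z), metal(n).
Round 3 — (6), derive closed(n).
Round 4 — (2), (3), derive bird(n), wooden(z).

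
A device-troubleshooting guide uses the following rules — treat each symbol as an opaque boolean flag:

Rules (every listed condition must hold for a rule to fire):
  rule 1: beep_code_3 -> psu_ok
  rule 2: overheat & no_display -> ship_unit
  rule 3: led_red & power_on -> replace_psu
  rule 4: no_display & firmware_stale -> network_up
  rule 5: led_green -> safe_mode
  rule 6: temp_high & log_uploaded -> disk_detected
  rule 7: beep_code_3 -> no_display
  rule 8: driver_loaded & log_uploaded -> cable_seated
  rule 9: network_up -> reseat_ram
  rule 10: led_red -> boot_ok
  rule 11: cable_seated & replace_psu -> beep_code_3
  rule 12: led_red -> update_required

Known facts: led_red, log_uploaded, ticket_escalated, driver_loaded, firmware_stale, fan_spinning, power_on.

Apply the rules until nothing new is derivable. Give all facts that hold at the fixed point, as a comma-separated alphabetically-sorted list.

Round 1 fires rule 3, rule 8, rule 10, rule 12, giving replace_psu, cable_seated, boot_ok, update_required.
Round 2 fires rule 11, giving beep_code_3.
Round 3 fires rule 1, rule 7, giving psu_ok, no_display.
Round 4 fires rule 4, giving network_up.
Round 5 fires rule 9, giving reseat_ram.

beep_code_3, boot_ok, cable_seated, driver_loaded, fan_spinning, firmware_stale, led_red, log_uploaded, network_up, no_display, power_on, psu_ok, replace_psu, reseat_ram, ticket_escalated, update_required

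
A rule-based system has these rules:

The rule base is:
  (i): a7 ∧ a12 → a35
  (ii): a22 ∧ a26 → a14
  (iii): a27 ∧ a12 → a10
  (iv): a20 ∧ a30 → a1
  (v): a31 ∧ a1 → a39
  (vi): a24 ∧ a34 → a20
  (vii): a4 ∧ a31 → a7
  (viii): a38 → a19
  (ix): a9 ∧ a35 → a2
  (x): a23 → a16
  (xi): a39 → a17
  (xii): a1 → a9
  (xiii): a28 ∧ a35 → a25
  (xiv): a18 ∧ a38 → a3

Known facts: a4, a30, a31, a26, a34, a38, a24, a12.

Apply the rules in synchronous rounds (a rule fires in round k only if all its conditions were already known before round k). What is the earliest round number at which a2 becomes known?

Round 1: (vi) [a24 ∧ a34 → a20]; (vii) [a4 ∧ a31 → a7]; (viii) [a38 → a19]. Adds a20, a7, a19.
Round 2: (i) [a7 ∧ a12 → a35]; (iv) [a20 ∧ a30 → a1]. Adds a35, a1.
Round 3: (v) [a31 ∧ a1 → a39]; (xii) [a1 → a9]. Adds a39, a9.
Round 4: (ix) [a9 ∧ a35 → a2]; (xi) [a39 → a17]. Adds a2, a17.
a2 first appears in round 4.

4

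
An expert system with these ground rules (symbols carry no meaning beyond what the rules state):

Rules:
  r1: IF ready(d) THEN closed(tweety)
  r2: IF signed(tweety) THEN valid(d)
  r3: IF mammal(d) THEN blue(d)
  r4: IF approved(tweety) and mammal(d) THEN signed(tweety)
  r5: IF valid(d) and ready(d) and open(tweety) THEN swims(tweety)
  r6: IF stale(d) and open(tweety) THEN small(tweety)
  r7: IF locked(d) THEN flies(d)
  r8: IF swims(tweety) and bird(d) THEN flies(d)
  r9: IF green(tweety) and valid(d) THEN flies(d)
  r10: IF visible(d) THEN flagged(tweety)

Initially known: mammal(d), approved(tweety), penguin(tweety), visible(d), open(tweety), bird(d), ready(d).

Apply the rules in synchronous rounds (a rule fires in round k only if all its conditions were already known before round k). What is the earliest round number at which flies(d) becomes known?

4

Round 1: r1 [IF ready(d) THEN closed(tweety)]; r3 [IF mammal(d) THEN blue(d)]; r4 [IF approved(tweety) and mammal(d) THEN signed(tweety)]; r10 [IF visible(d) THEN flagged(tweety)]. Adds closed(tweety), blue(d), signed(tweety), flagged(tweety).
Round 2: r2 [IF signed(tweety) THEN valid(d)]. Adds valid(d).
Round 3: r5 [IF valid(d) and ready(d) and open(tweety) THEN swims(tweety)]. Adds swims(tweety).
Round 4: r8 [IF swims(tweety) and bird(d) THEN flies(d)]. Adds flies(d).
flies(d) first appears in round 4.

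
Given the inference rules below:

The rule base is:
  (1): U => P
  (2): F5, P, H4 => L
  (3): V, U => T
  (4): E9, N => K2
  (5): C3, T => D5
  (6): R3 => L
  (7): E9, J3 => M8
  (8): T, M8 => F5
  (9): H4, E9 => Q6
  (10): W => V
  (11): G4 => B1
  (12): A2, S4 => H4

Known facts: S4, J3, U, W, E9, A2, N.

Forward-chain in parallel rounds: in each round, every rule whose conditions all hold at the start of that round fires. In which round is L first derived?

[1] (1) [U => P]; (4) [E9, N => K2]; (7) [E9, J3 => M8]; (10) [W => V]; (12) [A2, S4 => H4]. ⇒ new: P, K2, M8, V, H4.
[2] (3) [V, U => T]; (9) [H4, E9 => Q6]. ⇒ new: T, Q6.
[3] (8) [T, M8 => F5]. ⇒ new: F5.
[4] (2) [F5, P, H4 => L]. ⇒ new: L.
L first appears in round 4.

4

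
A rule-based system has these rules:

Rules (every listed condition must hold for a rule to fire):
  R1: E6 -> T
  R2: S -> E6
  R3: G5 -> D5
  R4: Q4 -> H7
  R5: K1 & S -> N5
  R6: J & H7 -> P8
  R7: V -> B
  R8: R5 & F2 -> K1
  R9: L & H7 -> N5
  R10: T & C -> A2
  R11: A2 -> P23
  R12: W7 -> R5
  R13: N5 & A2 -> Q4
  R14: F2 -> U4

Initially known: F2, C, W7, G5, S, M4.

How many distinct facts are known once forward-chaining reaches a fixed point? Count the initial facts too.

Round 1 fires R2, R3, R12, R14, giving E6, D5, R5, U4.
Round 2 fires R1, R8, giving T, K1.
Round 3 fires R5, R10, giving N5, A2.
Round 4 fires R11, R13, giving P23, Q4.
Round 5 fires R4, giving H7.
Closure: {A2, C, D5, E6, F2, G5, H7, K1, M4, N5, P23, Q4, R5, S, T, U4, W7} — 17 facts.

17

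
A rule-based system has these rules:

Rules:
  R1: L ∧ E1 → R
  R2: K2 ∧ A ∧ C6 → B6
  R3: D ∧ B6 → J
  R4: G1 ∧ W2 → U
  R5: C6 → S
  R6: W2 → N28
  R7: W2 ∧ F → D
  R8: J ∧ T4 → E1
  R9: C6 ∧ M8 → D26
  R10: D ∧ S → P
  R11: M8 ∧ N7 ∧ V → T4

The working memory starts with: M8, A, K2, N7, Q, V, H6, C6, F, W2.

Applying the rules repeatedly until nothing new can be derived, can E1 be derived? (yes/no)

yes

Round 1 fires R2, R5, R6, R7, R9, R11, giving B6, S, N28, D, D26, T4.
Round 2 fires R3, R10, giving J, P.
Round 3 fires R8, giving E1.
E1 appears in round 3, so it is derivable.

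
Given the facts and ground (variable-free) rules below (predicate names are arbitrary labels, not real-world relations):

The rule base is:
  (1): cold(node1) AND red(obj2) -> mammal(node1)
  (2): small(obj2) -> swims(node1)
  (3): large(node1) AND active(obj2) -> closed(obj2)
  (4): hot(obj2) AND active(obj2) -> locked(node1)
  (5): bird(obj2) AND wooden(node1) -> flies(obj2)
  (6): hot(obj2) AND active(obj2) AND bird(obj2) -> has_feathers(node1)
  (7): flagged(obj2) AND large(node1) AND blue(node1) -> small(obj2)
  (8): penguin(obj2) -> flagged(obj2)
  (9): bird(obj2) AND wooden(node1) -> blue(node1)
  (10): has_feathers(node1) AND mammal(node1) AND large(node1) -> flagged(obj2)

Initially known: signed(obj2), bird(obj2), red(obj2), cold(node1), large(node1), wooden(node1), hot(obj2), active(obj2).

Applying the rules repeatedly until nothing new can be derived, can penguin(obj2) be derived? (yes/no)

Round 1: (1) [cold(node1) AND red(obj2) -> mammal(node1)]; (3) [large(node1) AND active(obj2) -> closed(obj2)]; (4) [hot(obj2) AND active(obj2) -> locked(node1)]; (5) [bird(obj2) AND wooden(node1) -> flies(obj2)]; (6) [hot(obj2) AND active(obj2) AND bird(obj2) -> has_feathers(node1)]; (9) [bird(obj2) AND wooden(node1) -> blue(node1)]. New: mammal(node1), closed(obj2), locked(node1), flies(obj2), has_feathers(node1), blue(node1).
Round 2: (10) [has_feathers(node1) AND mammal(node1) AND large(node1) -> flagged(obj2)]. New: flagged(obj2).
Round 3: (7) [flagged(obj2) AND large(node1) AND blue(node1) -> small(obj2)]. New: small(obj2).
Round 4: (2) [small(obj2) -> swims(node1)]. New: swims(node1).
Fixed point reached. No rule has penguin(obj2) as a consequent, and it is not given.

no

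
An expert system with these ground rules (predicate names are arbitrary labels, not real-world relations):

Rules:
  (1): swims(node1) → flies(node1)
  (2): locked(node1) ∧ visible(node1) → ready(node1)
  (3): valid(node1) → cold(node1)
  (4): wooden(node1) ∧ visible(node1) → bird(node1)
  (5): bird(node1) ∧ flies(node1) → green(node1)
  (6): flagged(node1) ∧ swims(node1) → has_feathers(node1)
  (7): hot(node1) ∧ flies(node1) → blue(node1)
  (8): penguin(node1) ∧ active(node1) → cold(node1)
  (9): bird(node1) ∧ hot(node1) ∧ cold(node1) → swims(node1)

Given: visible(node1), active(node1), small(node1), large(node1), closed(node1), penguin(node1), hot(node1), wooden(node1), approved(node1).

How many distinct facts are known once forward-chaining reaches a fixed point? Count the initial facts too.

15

Round 1: (4) [wooden(node1) ∧ visible(node1) → bird(node1)]; (8) [penguin(node1) ∧ active(node1) → cold(node1)]. Adds bird(node1), cold(node1).
Round 2: (9) [bird(node1) ∧ hot(node1) ∧ cold(node1) → swims(node1)]. Adds swims(node1).
Round 3: (1) [swims(node1) → flies(node1)]. Adds flies(node1).
Round 4: (5) [bird(node1) ∧ flies(node1) → green(node1)]; (7) [hot(node1) ∧ flies(node1) → blue(node1)]. Adds green(node1), blue(node1).
Closure: {active(node1), approved(node1), bird(node1), blue(node1), closed(node1), cold(node1), flies(node1), green(node1), hot(node1), large(node1), penguin(node1), small(node1), swims(node1), visible(node1), wooden(node1)} — 15 facts.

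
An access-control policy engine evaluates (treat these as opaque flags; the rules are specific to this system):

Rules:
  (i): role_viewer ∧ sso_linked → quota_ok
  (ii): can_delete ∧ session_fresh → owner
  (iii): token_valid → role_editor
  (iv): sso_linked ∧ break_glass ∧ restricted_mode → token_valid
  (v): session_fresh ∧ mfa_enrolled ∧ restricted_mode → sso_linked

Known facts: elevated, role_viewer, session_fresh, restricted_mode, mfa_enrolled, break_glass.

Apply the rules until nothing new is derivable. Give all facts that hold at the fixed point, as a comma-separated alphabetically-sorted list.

[1] (v) [session_fresh ∧ mfa_enrolled ∧ restricted_mode → sso_linked]. ⇒ new: sso_linked.
[2] (i) [role_viewer ∧ sso_linked → quota_ok]; (iv) [sso_linked ∧ break_glass ∧ restricted_mode → token_valid]. ⇒ new: quota_ok, token_valid.
[3] (iii) [token_valid → role_editor]. ⇒ new: role_editor.

break_glass, elevated, mfa_enrolled, quota_ok, restricted_mode, role_editor, role_viewer, session_fresh, sso_linked, token_valid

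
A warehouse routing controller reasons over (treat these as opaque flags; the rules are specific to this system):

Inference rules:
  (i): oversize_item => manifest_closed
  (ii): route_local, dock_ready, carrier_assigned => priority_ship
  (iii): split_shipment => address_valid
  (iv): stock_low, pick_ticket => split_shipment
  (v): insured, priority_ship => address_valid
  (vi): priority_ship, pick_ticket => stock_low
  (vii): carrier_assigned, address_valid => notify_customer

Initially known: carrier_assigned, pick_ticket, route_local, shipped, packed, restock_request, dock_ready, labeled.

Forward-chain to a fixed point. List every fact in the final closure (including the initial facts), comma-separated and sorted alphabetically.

[1] (ii) [route_local, dock_ready, carrier_assigned => priority_ship]. ⇒ new: priority_ship.
[2] (vi) [priority_ship, pick_ticket => stock_low]. ⇒ new: stock_low.
[3] (iv) [stock_low, pick_ticket => split_shipment]. ⇒ new: split_shipment.
[4] (iii) [split_shipment => address_valid]. ⇒ new: address_valid.
[5] (vii) [carrier_assigned, address_valid => notify_customer]. ⇒ new: notify_customer.

address_valid, carrier_assigned, dock_ready, labeled, notify_customer, packed, pick_ticket, priority_ship, restock_request, route_local, shipped, split_shipment, stock_low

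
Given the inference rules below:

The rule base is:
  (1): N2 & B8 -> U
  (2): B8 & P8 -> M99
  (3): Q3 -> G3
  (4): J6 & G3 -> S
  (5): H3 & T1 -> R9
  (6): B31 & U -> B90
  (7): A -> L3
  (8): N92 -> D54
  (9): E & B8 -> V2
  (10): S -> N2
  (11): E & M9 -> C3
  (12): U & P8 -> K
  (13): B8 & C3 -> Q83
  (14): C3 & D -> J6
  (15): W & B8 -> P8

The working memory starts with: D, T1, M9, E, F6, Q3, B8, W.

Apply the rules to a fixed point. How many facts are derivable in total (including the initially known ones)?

[1] (3) [Q3 -> G3]; (9) [E & B8 -> V2]; (11) [E & M9 -> C3]; (15) [W & B8 -> P8]. ⇒ new: G3, V2, C3, P8.
[2] (2) [B8 & P8 -> M99]; (13) [B8 & C3 -> Q83]; (14) [C3 & D -> J6]. ⇒ new: M99, Q83, J6.
[3] (4) [J6 & G3 -> S]. ⇒ new: S.
[4] (10) [S -> N2]. ⇒ new: N2.
[5] (1) [N2 & B8 -> U]. ⇒ new: U.
[6] (12) [U & P8 -> K]. ⇒ new: K.
Closure: {B8, C3, D, E, F6, G3, J6, K, M9, M99, N2, P8, Q3, Q83, S, T1, U, V2, W} — 19 facts.

19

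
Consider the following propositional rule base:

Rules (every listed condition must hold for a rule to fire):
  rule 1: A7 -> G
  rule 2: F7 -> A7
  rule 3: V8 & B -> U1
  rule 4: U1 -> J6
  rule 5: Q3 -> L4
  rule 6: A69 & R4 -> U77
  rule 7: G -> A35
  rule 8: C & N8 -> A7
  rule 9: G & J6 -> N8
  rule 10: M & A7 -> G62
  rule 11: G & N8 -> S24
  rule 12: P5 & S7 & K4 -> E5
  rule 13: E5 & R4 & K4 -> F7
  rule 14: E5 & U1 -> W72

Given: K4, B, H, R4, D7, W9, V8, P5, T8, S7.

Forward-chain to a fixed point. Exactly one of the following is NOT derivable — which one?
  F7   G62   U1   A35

Round 1 — rule 3, rule 12, derive U1, E5.
Round 2 — rule 4, rule 13, rule 14, derive J6, F7, W72.
Round 3 — rule 2, derive A7.
Round 4 — rule 1, derive G.
Round 5 — rule 7, rule 9, derive A35, N8.
Round 6 — rule 11, derive S24.
Derived: U1 (round 1), A35 (round 5), F7 (round 2). G62 never appears in any round.

G62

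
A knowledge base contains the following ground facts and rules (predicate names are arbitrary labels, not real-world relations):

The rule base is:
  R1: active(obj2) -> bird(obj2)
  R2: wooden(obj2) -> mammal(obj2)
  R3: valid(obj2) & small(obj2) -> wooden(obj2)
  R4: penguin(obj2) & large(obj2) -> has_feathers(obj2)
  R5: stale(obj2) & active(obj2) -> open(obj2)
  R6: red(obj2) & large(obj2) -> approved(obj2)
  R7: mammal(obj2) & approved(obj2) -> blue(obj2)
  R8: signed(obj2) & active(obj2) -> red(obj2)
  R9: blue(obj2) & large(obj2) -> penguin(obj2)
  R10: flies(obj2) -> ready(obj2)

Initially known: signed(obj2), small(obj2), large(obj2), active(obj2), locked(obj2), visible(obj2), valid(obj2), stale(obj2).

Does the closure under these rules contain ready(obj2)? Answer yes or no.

no

Round 1: R1 [active(obj2) -> bird(obj2)]; R3 [valid(obj2) & small(obj2) -> wooden(obj2)]; R5 [stale(obj2) & active(obj2) -> open(obj2)]; R8 [signed(obj2) & active(obj2) -> red(obj2)]. New: bird(obj2), wooden(obj2), open(obj2), red(obj2).
Round 2: R2 [wooden(obj2) -> mammal(obj2)]; R6 [red(obj2) & large(obj2) -> approved(obj2)]. New: mammal(obj2), approved(obj2).
Round 3: R7 [mammal(obj2) & approved(obj2) -> blue(obj2)]. New: blue(obj2).
Round 4: R9 [blue(obj2) & large(obj2) -> penguin(obj2)]. New: penguin(obj2).
Round 5: R4 [penguin(obj2) & large(obj2) -> has_feathers(obj2)]. New: has_feathers(obj2).
Fixed point reached. ready(obj2) is concluded only by R10; R10 needs flies(obj2) (never derived).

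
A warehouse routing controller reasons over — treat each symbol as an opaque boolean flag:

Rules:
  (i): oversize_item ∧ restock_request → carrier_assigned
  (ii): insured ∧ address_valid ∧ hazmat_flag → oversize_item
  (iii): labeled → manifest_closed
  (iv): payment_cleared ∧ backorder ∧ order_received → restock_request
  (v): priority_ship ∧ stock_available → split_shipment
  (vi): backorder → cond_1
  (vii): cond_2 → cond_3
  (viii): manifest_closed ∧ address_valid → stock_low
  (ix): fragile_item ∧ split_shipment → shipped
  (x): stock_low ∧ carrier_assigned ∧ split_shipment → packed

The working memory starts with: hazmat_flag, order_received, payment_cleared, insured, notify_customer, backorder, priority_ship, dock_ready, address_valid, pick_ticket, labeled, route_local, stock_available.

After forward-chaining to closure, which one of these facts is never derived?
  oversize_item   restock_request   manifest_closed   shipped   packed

[1] (ii) [insured ∧ address_valid ∧ hazmat_flag → oversize_item]; (iii) [labeled → manifest_closed]; (iv) [payment_cleared ∧ backorder ∧ order_received → restock_request]; (v) [priority_ship ∧ stock_available → split_shipment]; (vi) [backorder → cond_1]. ⇒ new: oversize_item, manifest_closed, restock_request, split_shipment, cond_1.
[2] (i) [oversize_item ∧ restock_request → carrier_assigned]; (viii) [manifest_closed ∧ address_valid → stock_low]. ⇒ new: carrier_assigned, stock_low.
[3] (x) [stock_low ∧ carrier_assigned ∧ split_shipment → packed]. ⇒ new: packed.
Derived: oversize_item (round 1), manifest_closed (round 1), packed (round 3), restock_request (round 1). shipped never appears in any round.

shipped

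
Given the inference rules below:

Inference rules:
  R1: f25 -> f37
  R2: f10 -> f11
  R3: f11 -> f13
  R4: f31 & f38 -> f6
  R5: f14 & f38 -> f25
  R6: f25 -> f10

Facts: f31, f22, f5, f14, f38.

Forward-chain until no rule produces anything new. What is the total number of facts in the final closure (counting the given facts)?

11

Round 1: R4 [f31 & f38 -> f6]; R5 [f14 & f38 -> f25]. Adds f6, f25.
Round 2: R1 [f25 -> f37]; R6 [f25 -> f10]. Adds f37, f10.
Round 3: R2 [f10 -> f11]. Adds f11.
Round 4: R3 [f11 -> f13]. Adds f13.
Closure: {f10, f11, f13, f14, f22, f25, f31, f37, f38, f5, f6} — 11 facts.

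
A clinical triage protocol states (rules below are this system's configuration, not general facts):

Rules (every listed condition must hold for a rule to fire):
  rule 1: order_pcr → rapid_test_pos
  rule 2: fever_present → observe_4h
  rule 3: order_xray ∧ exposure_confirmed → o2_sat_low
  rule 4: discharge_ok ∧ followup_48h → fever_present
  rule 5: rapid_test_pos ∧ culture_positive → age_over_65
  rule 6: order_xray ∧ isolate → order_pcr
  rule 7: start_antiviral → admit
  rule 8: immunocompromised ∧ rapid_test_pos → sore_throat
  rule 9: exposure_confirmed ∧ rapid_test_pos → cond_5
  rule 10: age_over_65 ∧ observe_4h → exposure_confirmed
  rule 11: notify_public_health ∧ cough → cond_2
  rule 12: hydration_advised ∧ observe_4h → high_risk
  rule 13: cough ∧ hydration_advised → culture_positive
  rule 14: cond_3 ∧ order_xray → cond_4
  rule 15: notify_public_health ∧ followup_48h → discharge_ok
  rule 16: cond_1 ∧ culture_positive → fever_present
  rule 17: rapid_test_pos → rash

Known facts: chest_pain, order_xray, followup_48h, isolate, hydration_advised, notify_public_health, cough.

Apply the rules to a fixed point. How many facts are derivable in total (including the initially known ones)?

20

Round 1 — rule 6, rule 11, rule 13, rule 15, derive order_pcr, cond_2, culture_positive, discharge_ok.
Round 2 — rule 1, rule 4, derive rapid_test_pos, fever_present.
Round 3 — rule 2, rule 5, rule 17, derive observe_4h, age_over_65, rash.
Round 4 — rule 10, rule 12, derive exposure_confirmed, high_risk.
Round 5 — rule 3, rule 9, derive o2_sat_low, cond_5.
Closure: {age_over_65, chest_pain, cond_2, cond_5, cough, culture_positive, discharge_ok, exposure_confirmed, fever_present, followup_48h, high_risk, hydration_advised, isolate, notify_public_health, o2_sat_low, observe_4h, order_pcr, order_xray, rapid_test_pos, rash} — 20 facts.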